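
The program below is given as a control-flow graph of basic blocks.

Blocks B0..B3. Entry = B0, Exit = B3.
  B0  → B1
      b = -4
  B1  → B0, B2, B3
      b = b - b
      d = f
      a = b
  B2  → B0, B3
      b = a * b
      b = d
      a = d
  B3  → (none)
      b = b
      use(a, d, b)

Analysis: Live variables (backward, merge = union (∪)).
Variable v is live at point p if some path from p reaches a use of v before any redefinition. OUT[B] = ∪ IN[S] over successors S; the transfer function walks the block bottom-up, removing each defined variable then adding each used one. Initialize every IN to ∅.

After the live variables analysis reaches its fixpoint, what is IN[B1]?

Answer: {b, f}

Derivation:
Per-block solution:
  B0:   IN={f}   OUT={b, f}
  B1:   IN={b, f}   OUT={a, b, d, f}
  B2:   IN={a, b, d, f}   OUT={a, b, d, f}
  B3:   IN={a, b, d}   OUT={}

Merge at B1: OUT[B1] = IN[B0] ⊔ IN[B2] ⊔ IN[B3] = {a, b, d, f}
Applying B1's transfer function to that OUT value gives IN[B1] (row B1 above).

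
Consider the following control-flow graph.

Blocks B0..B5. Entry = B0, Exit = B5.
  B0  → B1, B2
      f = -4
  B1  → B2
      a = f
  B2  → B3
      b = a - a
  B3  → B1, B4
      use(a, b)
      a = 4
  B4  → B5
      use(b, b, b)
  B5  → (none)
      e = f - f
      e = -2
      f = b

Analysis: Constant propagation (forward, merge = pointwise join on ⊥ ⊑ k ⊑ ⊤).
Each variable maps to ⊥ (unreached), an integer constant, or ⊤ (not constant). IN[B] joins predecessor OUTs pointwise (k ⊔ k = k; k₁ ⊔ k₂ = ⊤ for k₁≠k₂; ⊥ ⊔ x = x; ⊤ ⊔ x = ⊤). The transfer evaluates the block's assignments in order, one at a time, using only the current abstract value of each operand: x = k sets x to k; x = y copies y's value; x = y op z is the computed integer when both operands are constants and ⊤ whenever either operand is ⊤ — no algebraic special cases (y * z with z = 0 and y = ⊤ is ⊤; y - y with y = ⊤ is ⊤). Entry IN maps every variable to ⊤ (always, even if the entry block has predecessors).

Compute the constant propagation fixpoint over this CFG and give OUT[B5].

Answer: {a: 4, b: ⊤, c: ⊤, d: ⊤, e: -2, f: ⊤}

Working:
Fixpoint table:
  B0:  IN=(all ⊤)  OUT={f:-4; rest ⊤}
  B1:  IN={f:-4; rest ⊤}  OUT={a:-4, f:-4; rest ⊤}
  B2:  IN={f:-4; rest ⊤}  OUT={f:-4; rest ⊤}
  B3:  IN={f:-4; rest ⊤}  OUT={a:4, f:-4; rest ⊤}
  B4:  IN={a:4, f:-4; rest ⊤}  OUT={a:4, f:-4; rest ⊤}
  B5:  IN={a:4, f:-4; rest ⊤}  OUT={a:4, e:-2; rest ⊤}

Merge at B5: IN[B5] = OUT[B4] = {a: 4, b: ⊤, c: ⊤, d: ⊤, e: ⊤, f: -4}
Applying B5's transfer function to that IN value gives OUT[B5] (row B5 above).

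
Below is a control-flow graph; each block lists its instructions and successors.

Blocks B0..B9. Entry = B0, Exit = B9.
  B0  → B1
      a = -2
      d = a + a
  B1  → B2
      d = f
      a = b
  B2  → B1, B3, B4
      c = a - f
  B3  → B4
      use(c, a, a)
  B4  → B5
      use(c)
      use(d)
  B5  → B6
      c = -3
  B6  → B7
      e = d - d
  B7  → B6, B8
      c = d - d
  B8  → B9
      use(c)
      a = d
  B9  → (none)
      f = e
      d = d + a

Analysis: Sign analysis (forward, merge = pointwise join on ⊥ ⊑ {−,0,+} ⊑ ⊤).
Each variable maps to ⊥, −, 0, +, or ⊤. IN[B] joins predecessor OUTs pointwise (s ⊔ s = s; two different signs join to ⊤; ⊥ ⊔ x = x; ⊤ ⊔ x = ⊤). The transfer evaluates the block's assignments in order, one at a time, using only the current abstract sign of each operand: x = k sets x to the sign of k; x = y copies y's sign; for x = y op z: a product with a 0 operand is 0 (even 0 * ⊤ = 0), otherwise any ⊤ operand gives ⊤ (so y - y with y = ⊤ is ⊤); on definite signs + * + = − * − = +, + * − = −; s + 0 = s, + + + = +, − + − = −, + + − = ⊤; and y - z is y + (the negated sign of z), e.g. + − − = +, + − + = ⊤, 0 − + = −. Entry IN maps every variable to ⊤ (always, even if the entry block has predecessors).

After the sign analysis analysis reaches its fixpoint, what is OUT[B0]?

Fixpoint table:
  B0:  IN=(all ⊤)  OUT={a:-, d:-; rest ⊤}
  B1:  IN=(all ⊤)  OUT=(all ⊤)
  B2:  IN=(all ⊤)  OUT=(all ⊤)
  B3:  IN=(all ⊤)  OUT=(all ⊤)
  B4:  IN=(all ⊤)  OUT=(all ⊤)
  B5:  IN=(all ⊤)  OUT={c:-; rest ⊤}
  B6:  IN=(all ⊤)  OUT=(all ⊤)
  B7:  IN=(all ⊤)  OUT=(all ⊤)
  B8:  IN=(all ⊤)  OUT=(all ⊤)
  B9:  IN=(all ⊤)  OUT=(all ⊤)

B0 is the boundary node: IN[B0] = {a: ⊤, b: ⊤, c: ⊤, d: ⊤, e: ⊤, f: ⊤}
Applying B0's transfer function to that IN value gives OUT[B0] (row B0 above).

Answer: {a: -, b: ⊤, c: ⊤, d: -, e: ⊤, f: ⊤}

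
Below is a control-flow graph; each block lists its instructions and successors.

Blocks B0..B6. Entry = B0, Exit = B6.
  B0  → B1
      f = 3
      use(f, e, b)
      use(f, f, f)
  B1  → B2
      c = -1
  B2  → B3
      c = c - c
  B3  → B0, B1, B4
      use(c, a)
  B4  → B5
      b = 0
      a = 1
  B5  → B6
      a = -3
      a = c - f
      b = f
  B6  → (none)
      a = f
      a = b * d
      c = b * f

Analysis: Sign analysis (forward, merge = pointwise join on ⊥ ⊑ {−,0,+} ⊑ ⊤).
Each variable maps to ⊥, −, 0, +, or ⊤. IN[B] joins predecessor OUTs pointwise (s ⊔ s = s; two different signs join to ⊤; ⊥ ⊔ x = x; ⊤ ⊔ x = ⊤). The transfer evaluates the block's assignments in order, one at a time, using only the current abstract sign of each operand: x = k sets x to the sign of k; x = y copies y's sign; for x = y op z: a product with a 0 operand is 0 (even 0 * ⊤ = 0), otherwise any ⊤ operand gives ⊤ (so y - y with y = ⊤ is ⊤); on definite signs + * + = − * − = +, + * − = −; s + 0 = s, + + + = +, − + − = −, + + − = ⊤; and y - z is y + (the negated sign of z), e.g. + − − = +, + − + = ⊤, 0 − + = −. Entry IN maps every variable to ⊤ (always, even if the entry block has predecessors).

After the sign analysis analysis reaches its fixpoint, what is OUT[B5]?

Answer: {a: ⊤, b: +, c: ⊤, d: ⊤, e: ⊤, f: +}

Derivation:
Fixpoint table:
  B0: | IN=(all ⊤) | OUT={f:+; rest ⊤}
  B1: | IN={f:+; rest ⊤} | OUT={c:-, f:+; rest ⊤}
  B2: | IN={c:-, f:+; rest ⊤} | OUT={f:+; rest ⊤}
  B3: | IN={f:+; rest ⊤} | OUT={f:+; rest ⊤}
  B4: | IN={f:+; rest ⊤} | OUT={a:+, b:0, f:+; rest ⊤}
  B5: | IN={a:+, b:0, f:+; rest ⊤} | OUT={b:+, f:+; rest ⊤}
  B6: | IN={b:+, f:+; rest ⊤} | OUT={b:+, c:+, f:+; rest ⊤}

Merge at B5: IN[B5] = OUT[B4] = {a: +, b: 0, c: ⊤, d: ⊤, e: ⊤, f: +}
Applying B5's transfer function to that IN value gives OUT[B5] (row B5 above).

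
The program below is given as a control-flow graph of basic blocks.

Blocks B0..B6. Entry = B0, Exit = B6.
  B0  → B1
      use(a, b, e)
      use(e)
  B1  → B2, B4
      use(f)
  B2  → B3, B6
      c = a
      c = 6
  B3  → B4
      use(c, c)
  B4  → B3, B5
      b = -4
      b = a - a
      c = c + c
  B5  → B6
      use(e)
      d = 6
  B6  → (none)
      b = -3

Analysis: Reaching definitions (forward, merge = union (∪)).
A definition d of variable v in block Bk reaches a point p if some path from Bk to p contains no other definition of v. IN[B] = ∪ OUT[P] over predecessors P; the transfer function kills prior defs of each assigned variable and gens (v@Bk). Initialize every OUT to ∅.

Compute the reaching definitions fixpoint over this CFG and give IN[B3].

Converged values:
  B0:  IN={}  OUT={}
  B1:  IN={}  OUT={}
  B2:  IN={}  OUT={c@B2}
  B3:  IN={b@B4, c@B2, c@B4}  OUT={b@B4, c@B2, c@B4}
  B4:  IN={b@B4, c@B2, c@B4}  OUT={b@B4, c@B4}
  B5:  IN={b@B4, c@B4}  OUT={b@B4, c@B4, d@B5}
  B6:  IN={b@B4, c@B2, c@B4, d@B5}  OUT={b@B6, c@B2, c@B4, d@B5}

Merge at B3: IN[B3] = OUT[B2] ⊔ OUT[B4] = {b@B4, c@B2, c@B4}

Answer: {b@B4, c@B2, c@B4}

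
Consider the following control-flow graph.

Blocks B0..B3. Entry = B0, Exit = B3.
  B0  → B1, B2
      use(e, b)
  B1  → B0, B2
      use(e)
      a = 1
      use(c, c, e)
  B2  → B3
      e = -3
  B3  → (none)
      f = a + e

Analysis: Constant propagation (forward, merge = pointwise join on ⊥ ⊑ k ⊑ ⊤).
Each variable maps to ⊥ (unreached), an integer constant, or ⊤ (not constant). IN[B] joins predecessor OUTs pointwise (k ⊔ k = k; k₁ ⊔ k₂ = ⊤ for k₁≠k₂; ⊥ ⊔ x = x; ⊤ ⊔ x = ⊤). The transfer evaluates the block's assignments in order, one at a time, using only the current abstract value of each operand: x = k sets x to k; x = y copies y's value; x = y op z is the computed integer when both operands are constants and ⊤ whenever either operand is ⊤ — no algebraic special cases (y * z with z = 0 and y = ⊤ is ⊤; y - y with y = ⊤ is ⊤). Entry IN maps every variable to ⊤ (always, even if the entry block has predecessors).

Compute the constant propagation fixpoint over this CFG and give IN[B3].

Answer: {a: ⊤, b: ⊤, c: ⊤, d: ⊤, e: -3, f: ⊤}

Trace:
Converged values:
  B0:  IN=(all ⊤)  OUT=(all ⊤)
  B1:  IN=(all ⊤)  OUT={a:1; rest ⊤}
  B2:  IN=(all ⊤)  OUT={e:-3; rest ⊤}
  B3:  IN={e:-3; rest ⊤}  OUT={e:-3; rest ⊤}

Merge at B3: IN[B3] = OUT[B2] = {a: ⊤, b: ⊤, c: ⊤, d: ⊤, e: -3, f: ⊤}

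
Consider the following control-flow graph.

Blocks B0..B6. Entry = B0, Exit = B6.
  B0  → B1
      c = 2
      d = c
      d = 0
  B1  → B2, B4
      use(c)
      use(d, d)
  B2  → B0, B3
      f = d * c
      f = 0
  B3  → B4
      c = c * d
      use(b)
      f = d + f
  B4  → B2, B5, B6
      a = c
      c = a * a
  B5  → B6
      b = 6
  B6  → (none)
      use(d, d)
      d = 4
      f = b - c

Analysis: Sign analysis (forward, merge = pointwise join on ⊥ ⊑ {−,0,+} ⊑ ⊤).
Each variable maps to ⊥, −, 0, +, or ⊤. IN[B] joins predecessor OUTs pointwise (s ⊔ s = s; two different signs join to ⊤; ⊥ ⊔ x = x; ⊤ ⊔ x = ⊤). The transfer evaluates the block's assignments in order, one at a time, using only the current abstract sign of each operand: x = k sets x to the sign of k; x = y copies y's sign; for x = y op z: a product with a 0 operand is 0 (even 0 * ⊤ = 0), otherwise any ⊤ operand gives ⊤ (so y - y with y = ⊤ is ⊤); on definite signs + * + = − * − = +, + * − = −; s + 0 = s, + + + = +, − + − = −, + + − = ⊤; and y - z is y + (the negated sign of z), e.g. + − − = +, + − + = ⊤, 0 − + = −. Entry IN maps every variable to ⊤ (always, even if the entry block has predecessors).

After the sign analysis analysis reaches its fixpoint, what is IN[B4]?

Converged values:
  B0: | IN=(all ⊤) | OUT={c:+, d:0; rest ⊤}
  B1: | IN={c:+, d:0; rest ⊤} | OUT={c:+, d:0; rest ⊤}
  B2: | IN={d:0; rest ⊤} | OUT={d:0, f:0; rest ⊤}
  B3: | IN={d:0, f:0; rest ⊤} | OUT={c:0, d:0, f:0; rest ⊤}
  B4: | IN={d:0; rest ⊤} | OUT={d:0; rest ⊤}
  B5: | IN={d:0; rest ⊤} | OUT={b:+, d:0; rest ⊤}
  B6: | IN={d:0; rest ⊤} | OUT={d:+; rest ⊤}

Merge at B4: IN[B4] = OUT[B1] ⊔ OUT[B3] = {a: ⊤, b: ⊤, c: ⊤, d: 0, e: ⊤, f: ⊤}

Answer: {a: ⊤, b: ⊤, c: ⊤, d: 0, e: ⊤, f: ⊤}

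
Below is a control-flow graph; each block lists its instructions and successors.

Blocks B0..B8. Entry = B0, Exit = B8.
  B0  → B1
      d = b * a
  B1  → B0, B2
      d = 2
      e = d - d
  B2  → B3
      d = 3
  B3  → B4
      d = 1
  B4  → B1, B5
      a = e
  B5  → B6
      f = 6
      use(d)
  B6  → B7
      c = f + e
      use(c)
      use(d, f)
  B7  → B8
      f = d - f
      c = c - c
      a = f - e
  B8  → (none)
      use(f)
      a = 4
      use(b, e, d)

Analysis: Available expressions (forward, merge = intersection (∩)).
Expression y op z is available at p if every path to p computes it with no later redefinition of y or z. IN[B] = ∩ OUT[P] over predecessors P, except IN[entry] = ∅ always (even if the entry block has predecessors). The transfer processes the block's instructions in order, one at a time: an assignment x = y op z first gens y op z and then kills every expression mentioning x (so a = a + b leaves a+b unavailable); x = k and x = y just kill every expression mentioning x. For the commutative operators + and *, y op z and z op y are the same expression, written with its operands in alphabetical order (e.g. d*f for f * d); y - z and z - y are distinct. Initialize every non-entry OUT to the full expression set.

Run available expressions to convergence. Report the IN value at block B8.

Answer: {f-e}

Working:
Per-block solution:
  B0: | IN={} | OUT={a*b}
  B1: | IN={} | OUT={d-d}
  B2: | IN={d-d} | OUT={}
  B3: | IN={} | OUT={}
  B4: | IN={} | OUT={}
  B5: | IN={} | OUT={}
  B6: | IN={} | OUT={e+f}
  B7: | IN={e+f} | OUT={f-e}
  B8: | IN={f-e} | OUT={f-e}

Merge at B8: IN[B8] = OUT[B7] = {f-e}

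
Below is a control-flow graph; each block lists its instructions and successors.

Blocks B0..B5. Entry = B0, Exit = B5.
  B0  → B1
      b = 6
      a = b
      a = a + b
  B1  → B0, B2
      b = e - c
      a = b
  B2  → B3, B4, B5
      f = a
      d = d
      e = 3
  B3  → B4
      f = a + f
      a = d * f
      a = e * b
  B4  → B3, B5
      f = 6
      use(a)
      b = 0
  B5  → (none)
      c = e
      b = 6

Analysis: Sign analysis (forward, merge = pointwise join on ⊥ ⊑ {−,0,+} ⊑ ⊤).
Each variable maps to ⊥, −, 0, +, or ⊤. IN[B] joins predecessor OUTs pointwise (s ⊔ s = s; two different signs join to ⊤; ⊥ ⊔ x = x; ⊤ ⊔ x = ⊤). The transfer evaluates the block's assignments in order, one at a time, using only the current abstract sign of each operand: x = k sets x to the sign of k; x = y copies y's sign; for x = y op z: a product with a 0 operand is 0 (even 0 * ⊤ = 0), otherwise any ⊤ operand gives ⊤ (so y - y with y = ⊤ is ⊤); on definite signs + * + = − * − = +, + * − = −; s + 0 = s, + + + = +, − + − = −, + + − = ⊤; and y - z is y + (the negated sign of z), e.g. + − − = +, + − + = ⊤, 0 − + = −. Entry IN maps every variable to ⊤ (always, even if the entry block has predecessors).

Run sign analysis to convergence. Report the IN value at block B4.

Converged values:
  B0: | IN=(all ⊤) | OUT={a:+, b:+; rest ⊤}
  B1: | IN={a:+, b:+; rest ⊤} | OUT=(all ⊤)
  B2: | IN=(all ⊤) | OUT={e:+; rest ⊤}
  B3: | IN={e:+; rest ⊤} | OUT={e:+; rest ⊤}
  B4: | IN={e:+; rest ⊤} | OUT={b:0, e:+, f:+; rest ⊤}
  B5: | IN={e:+; rest ⊤} | OUT={b:+, c:+, e:+; rest ⊤}

Merge at B4: IN[B4] = OUT[B2] ⊔ OUT[B3] = {a: ⊤, b: ⊤, c: ⊤, d: ⊤, e: +, f: ⊤}

Answer: {a: ⊤, b: ⊤, c: ⊤, d: ⊤, e: +, f: ⊤}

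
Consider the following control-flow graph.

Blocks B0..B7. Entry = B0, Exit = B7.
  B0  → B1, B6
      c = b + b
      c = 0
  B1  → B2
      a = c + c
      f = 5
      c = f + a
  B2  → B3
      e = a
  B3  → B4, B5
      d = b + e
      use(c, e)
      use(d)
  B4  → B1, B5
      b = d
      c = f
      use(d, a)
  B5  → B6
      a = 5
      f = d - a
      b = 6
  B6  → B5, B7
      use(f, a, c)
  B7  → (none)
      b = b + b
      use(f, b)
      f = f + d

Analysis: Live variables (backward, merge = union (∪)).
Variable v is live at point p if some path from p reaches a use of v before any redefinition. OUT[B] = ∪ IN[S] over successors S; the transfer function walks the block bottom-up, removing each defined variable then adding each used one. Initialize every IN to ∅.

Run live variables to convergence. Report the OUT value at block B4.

Answer: {b, c, d}

Working:
Fixpoint table:
  B0:   IN={a, b, d, f}   OUT={a, b, c, d, f}
  B1:   IN={b, c}   OUT={a, b, c, f}
  B2:   IN={a, b, c, f}   OUT={a, b, c, e, f}
  B3:   IN={a, b, c, e, f}   OUT={a, c, d, f}
  B4:   IN={a, d, f}   OUT={b, c, d}
  B5:   IN={c, d}   OUT={a, b, c, d, f}
  B6:   IN={a, b, c, d, f}   OUT={b, c, d, f}
  B7:   IN={b, d, f}   OUT={}

Merge at B4: OUT[B4] = IN[B1] ⊔ IN[B5] = {b, c, d}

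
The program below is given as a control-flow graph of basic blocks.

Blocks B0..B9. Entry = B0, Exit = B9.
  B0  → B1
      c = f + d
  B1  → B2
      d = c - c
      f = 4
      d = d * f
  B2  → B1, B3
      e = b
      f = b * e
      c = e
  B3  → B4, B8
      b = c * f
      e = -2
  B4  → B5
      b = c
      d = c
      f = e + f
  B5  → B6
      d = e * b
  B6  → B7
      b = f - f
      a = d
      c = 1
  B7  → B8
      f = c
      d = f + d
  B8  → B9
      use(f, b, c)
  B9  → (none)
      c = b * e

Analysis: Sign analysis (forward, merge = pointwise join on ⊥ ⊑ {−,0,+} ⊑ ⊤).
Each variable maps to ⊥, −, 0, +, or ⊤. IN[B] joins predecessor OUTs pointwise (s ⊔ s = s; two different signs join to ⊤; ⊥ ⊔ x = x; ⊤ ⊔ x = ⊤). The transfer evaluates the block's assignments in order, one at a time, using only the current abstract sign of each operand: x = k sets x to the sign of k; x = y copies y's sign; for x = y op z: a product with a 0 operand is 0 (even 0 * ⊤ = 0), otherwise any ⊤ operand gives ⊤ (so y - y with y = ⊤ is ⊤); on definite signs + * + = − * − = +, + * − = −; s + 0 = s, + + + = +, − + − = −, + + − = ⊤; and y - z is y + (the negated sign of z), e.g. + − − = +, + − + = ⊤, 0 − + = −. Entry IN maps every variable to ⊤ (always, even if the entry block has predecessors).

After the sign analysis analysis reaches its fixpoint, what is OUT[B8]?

Fixpoint table:
  B0:   IN=(all ⊤)   OUT=(all ⊤)
  B1:   IN=(all ⊤)   OUT={f:+; rest ⊤}
  B2:   IN={f:+; rest ⊤}   OUT=(all ⊤)
  B3:   IN=(all ⊤)   OUT={e:-; rest ⊤}
  B4:   IN={e:-; rest ⊤}   OUT={e:-; rest ⊤}
  B5:   IN={e:-; rest ⊤}   OUT={e:-; rest ⊤}
  B6:   IN={e:-; rest ⊤}   OUT={c:+, e:-; rest ⊤}
  B7:   IN={c:+, e:-; rest ⊤}   OUT={c:+, e:-, f:+; rest ⊤}
  B8:   IN={e:-; rest ⊤}   OUT={e:-; rest ⊤}
  B9:   IN={e:-; rest ⊤}   OUT={e:-; rest ⊤}

Merge at B8: IN[B8] = OUT[B3] ⊔ OUT[B7] = {a: ⊤, b: ⊤, c: ⊤, d: ⊤, e: -, f: ⊤}
Applying B8's transfer function to that IN value gives OUT[B8] (row B8 above).

Answer: {a: ⊤, b: ⊤, c: ⊤, d: ⊤, e: -, f: ⊤}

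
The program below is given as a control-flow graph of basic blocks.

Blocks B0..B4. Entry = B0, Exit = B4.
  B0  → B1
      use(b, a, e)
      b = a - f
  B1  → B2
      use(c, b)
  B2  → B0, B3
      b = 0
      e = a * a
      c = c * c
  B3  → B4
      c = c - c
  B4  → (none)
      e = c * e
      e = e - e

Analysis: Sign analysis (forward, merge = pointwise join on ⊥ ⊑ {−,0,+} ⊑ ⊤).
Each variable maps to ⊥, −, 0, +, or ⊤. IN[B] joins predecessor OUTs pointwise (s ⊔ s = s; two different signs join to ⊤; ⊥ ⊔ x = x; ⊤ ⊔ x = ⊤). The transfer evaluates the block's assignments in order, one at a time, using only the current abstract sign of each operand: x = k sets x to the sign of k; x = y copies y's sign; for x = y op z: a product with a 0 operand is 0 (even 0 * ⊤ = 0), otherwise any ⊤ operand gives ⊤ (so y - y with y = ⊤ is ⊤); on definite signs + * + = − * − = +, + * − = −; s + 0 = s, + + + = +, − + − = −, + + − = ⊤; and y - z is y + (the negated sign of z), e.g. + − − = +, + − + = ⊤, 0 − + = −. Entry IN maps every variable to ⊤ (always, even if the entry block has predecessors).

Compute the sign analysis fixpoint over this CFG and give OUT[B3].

Answer: {a: ⊤, b: 0, c: ⊤, d: ⊤, e: ⊤, f: ⊤}

Trace:
Fixpoint table:
  B0: | IN=(all ⊤) | OUT=(all ⊤)
  B1: | IN=(all ⊤) | OUT=(all ⊤)
  B2: | IN=(all ⊤) | OUT={b:0; rest ⊤}
  B3: | IN={b:0; rest ⊤} | OUT={b:0; rest ⊤}
  B4: | IN={b:0; rest ⊤} | OUT={b:0; rest ⊤}

Merge at B3: IN[B3] = OUT[B2] = {a: ⊤, b: 0, c: ⊤, d: ⊤, e: ⊤, f: ⊤}
Applying B3's transfer function to that IN value gives OUT[B3] (row B3 above).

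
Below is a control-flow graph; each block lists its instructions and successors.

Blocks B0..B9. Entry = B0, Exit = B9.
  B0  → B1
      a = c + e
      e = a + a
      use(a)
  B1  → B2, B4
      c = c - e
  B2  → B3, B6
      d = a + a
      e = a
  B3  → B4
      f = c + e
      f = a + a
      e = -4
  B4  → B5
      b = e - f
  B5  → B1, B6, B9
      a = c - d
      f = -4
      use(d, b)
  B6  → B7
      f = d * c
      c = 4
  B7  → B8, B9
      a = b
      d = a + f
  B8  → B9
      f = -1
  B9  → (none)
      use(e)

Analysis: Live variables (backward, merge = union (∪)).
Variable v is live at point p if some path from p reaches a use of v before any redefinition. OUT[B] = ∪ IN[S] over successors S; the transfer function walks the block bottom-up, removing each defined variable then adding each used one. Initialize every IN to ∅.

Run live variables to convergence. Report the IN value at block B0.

Answer: {b, c, d, e, f}

Trace:
Converged values:
  B0:   IN={b, c, d, e, f}   OUT={a, b, c, d, e, f}
  B1:   IN={a, b, c, d, e, f}   OUT={a, b, c, d, e, f}
  B2:   IN={a, b, c}   OUT={a, b, c, d, e}
  B3:   IN={a, c, d, e}   OUT={c, d, e, f}
  B4:   IN={c, d, e, f}   OUT={b, c, d, e}
  B5:   IN={b, c, d, e}   OUT={a, b, c, d, e, f}
  B6:   IN={b, c, d, e}   OUT={b, e, f}
  B7:   IN={b, e, f}   OUT={e}
  B8:   IN={e}   OUT={e}
  B9:   IN={e}   OUT={}

Merge at B0: OUT[B0] = IN[B1] = {a, b, c, d, e, f}
Applying B0's transfer function to that OUT value gives IN[B0] (row B0 above).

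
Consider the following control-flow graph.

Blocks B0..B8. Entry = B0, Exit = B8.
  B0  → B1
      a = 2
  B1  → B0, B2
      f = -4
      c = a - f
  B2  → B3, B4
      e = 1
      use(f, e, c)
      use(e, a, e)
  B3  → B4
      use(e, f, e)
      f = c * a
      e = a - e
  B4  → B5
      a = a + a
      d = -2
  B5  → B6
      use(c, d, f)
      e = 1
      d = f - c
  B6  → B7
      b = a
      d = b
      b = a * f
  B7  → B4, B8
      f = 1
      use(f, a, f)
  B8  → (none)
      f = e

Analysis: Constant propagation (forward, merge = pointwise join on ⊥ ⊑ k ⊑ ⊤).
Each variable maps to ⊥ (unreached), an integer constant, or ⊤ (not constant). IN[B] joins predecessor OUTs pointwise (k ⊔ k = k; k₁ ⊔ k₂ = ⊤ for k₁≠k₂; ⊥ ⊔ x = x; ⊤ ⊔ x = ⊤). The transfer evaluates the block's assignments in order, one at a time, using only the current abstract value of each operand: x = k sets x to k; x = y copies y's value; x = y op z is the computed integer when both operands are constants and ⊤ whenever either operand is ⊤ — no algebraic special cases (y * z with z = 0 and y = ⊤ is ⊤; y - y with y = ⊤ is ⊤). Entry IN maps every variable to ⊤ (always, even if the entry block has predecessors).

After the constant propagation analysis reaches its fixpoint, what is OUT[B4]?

Fixpoint table:
  B0:  IN=(all ⊤)  OUT={a:2; rest ⊤}
  B1:  IN={a:2; rest ⊤}  OUT={a:2, c:6, f:-4; rest ⊤}
  B2:  IN={a:2, c:6, f:-4; rest ⊤}  OUT={a:2, c:6, e:1, f:-4; rest ⊤}
  B3:  IN={a:2, c:6, e:1, f:-4; rest ⊤}  OUT={a:2, c:6, e:1, f:12; rest ⊤}
  B4:  IN={c:6, e:1; rest ⊤}  OUT={c:6, d:-2, e:1; rest ⊤}
  B5:  IN={c:6, d:-2, e:1; rest ⊤}  OUT={c:6, e:1; rest ⊤}
  B6:  IN={c:6, e:1; rest ⊤}  OUT={c:6, e:1; rest ⊤}
  B7:  IN={c:6, e:1; rest ⊤}  OUT={c:6, e:1, f:1; rest ⊤}
  B8:  IN={c:6, e:1, f:1; rest ⊤}  OUT={c:6, e:1, f:1; rest ⊤}

Merge at B4: IN[B4] = OUT[B2] ⊔ OUT[B3] ⊔ OUT[B7] = {a: ⊤, b: ⊤, c: 6, d: ⊤, e: 1, f: ⊤}
Applying B4's transfer function to that IN value gives OUT[B4] (row B4 above).

Answer: {a: ⊤, b: ⊤, c: 6, d: -2, e: 1, f: ⊤}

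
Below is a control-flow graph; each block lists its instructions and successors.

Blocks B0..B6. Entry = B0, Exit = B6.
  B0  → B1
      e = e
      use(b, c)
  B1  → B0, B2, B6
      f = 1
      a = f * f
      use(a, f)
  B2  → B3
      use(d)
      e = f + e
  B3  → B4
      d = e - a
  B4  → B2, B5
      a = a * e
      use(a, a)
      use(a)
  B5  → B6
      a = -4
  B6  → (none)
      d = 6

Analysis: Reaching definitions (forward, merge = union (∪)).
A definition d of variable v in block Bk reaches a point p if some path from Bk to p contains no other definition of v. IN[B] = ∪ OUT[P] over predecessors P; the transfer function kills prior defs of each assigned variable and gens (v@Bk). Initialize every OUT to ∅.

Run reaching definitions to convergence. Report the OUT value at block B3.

Converged values:
  B0: | IN={a@B1, e@B0, f@B1} | OUT={a@B1, e@B0, f@B1}
  B1: | IN={a@B1, e@B0, f@B1} | OUT={a@B1, e@B0, f@B1}
  B2: | IN={a@B1, a@B4, d@B3, e@B0, e@B2, f@B1} | OUT={a@B1, a@B4, d@B3, e@B2, f@B1}
  B3: | IN={a@B1, a@B4, d@B3, e@B2, f@B1} | OUT={a@B1, a@B4, d@B3, e@B2, f@B1}
  B4: | IN={a@B1, a@B4, d@B3, e@B2, f@B1} | OUT={a@B4, d@B3, e@B2, f@B1}
  B5: | IN={a@B4, d@B3, e@B2, f@B1} | OUT={a@B5, d@B3, e@B2, f@B1}
  B6: | IN={a@B1, a@B5, d@B3, e@B0, e@B2, f@B1} | OUT={a@B1, a@B5, d@B6, e@B0, e@B2, f@B1}

Merge at B3: IN[B3] = OUT[B2] = {a@B1, a@B4, d@B3, e@B2, f@B1}
Applying B3's transfer function to that IN value gives OUT[B3] (row B3 above).

Answer: {a@B1, a@B4, d@B3, e@B2, f@B1}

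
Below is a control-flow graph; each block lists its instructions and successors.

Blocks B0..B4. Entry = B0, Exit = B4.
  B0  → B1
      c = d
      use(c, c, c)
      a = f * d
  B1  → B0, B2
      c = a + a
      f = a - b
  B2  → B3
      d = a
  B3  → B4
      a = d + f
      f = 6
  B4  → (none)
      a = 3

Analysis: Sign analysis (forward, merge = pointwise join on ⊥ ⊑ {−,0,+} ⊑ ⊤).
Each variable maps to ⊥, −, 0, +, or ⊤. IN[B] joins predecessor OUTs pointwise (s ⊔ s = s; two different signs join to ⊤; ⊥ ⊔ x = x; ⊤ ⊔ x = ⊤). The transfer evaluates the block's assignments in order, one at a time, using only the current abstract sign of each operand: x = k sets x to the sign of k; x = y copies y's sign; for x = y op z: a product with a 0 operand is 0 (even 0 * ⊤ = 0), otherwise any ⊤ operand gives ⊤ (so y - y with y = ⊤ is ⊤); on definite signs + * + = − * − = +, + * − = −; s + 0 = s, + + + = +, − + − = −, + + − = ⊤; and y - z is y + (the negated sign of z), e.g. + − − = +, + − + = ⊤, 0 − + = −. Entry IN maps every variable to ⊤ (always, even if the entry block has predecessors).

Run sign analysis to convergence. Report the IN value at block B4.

Fixpoint table:
  B0: | IN=(all ⊤) | OUT=(all ⊤)
  B1: | IN=(all ⊤) | OUT=(all ⊤)
  B2: | IN=(all ⊤) | OUT=(all ⊤)
  B3: | IN=(all ⊤) | OUT={f:+; rest ⊤}
  B4: | IN={f:+; rest ⊤} | OUT={a:+, f:+; rest ⊤}

Merge at B4: IN[B4] = OUT[B3] = {a: ⊤, b: ⊤, c: ⊤, d: ⊤, e: ⊤, f: +}

Answer: {a: ⊤, b: ⊤, c: ⊤, d: ⊤, e: ⊤, f: +}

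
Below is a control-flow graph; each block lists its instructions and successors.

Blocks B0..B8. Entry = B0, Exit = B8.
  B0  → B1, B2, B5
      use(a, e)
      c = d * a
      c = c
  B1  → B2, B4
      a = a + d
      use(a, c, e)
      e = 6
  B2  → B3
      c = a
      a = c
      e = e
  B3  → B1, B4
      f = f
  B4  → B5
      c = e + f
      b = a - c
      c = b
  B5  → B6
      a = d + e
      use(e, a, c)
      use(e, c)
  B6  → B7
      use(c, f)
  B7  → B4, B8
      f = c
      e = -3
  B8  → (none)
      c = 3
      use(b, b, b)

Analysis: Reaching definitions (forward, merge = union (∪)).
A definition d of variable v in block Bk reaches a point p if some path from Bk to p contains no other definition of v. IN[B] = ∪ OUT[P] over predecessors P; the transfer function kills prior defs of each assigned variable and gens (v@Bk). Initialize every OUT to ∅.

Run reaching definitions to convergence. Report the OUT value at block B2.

Fixpoint table:
  B0:  IN={}  OUT={c@B0}
  B1:  IN={a@B2, c@B0, c@B2, e@B2, f@B3}  OUT={a@B1, c@B0, c@B2, e@B1, f@B3}
  B2:  IN={a@B1, c@B0, c@B2, e@B1, f@B3}  OUT={a@B2, c@B2, e@B2, f@B3}
  B3:  IN={a@B2, c@B2, e@B2, f@B3}  OUT={a@B2, c@B2, e@B2, f@B3}
  B4:  IN={a@B1, a@B2, a@B5, b@B4, c@B0, c@B2, c@B4, e@B1, e@B2, e@B7, f@B3, f@B7}  OUT={a@B1, a@B2, a@B5, b@B4, c@B4, e@B1, e@B2, e@B7, f@B3, f@B7}
  B5:  IN={a@B1, a@B2, a@B5, b@B4, c@B0, c@B4, e@B1, e@B2, e@B7, f@B3, f@B7}  OUT={a@B5, b@B4, c@B0, c@B4, e@B1, e@B2, e@B7, f@B3, f@B7}
  B6:  IN={a@B5, b@B4, c@B0, c@B4, e@B1, e@B2, e@B7, f@B3, f@B7}  OUT={a@B5, b@B4, c@B0, c@B4, e@B1, e@B2, e@B7, f@B3, f@B7}
  B7:  IN={a@B5, b@B4, c@B0, c@B4, e@B1, e@B2, e@B7, f@B3, f@B7}  OUT={a@B5, b@B4, c@B0, c@B4, e@B7, f@B7}
  B8:  IN={a@B5, b@B4, c@B0, c@B4, e@B7, f@B7}  OUT={a@B5, b@B4, c@B8, e@B7, f@B7}

Merge at B2: IN[B2] = OUT[B0] ⊔ OUT[B1] = {a@B1, c@B0, c@B2, e@B1, f@B3}
Applying B2's transfer function to that IN value gives OUT[B2] (row B2 above).

Answer: {a@B2, c@B2, e@B2, f@B3}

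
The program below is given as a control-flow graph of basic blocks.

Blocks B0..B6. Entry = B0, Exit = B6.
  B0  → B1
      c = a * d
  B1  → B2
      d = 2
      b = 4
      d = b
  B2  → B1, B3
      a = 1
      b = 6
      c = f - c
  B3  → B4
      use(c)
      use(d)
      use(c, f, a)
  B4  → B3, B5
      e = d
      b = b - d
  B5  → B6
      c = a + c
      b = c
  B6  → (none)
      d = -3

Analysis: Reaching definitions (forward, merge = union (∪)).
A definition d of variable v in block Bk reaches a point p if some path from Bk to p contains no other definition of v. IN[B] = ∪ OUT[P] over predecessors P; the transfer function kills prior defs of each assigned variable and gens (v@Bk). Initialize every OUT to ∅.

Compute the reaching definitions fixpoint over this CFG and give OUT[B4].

Per-block solution:
  B0: | IN={} | OUT={c@B0}
  B1: | IN={a@B2, b@B2, c@B0, c@B2, d@B1} | OUT={a@B2, b@B1, c@B0, c@B2, d@B1}
  B2: | IN={a@B2, b@B1, c@B0, c@B2, d@B1} | OUT={a@B2, b@B2, c@B2, d@B1}
  B3: | IN={a@B2, b@B2, b@B4, c@B2, d@B1, e@B4} | OUT={a@B2, b@B2, b@B4, c@B2, d@B1, e@B4}
  B4: | IN={a@B2, b@B2, b@B4, c@B2, d@B1, e@B4} | OUT={a@B2, b@B4, c@B2, d@B1, e@B4}
  B5: | IN={a@B2, b@B4, c@B2, d@B1, e@B4} | OUT={a@B2, b@B5, c@B5, d@B1, e@B4}
  B6: | IN={a@B2, b@B5, c@B5, d@B1, e@B4} | OUT={a@B2, b@B5, c@B5, d@B6, e@B4}

Merge at B4: IN[B4] = OUT[B3] = {a@B2, b@B2, b@B4, c@B2, d@B1, e@B4}
Applying B4's transfer function to that IN value gives OUT[B4] (row B4 above).

Answer: {a@B2, b@B4, c@B2, d@B1, e@B4}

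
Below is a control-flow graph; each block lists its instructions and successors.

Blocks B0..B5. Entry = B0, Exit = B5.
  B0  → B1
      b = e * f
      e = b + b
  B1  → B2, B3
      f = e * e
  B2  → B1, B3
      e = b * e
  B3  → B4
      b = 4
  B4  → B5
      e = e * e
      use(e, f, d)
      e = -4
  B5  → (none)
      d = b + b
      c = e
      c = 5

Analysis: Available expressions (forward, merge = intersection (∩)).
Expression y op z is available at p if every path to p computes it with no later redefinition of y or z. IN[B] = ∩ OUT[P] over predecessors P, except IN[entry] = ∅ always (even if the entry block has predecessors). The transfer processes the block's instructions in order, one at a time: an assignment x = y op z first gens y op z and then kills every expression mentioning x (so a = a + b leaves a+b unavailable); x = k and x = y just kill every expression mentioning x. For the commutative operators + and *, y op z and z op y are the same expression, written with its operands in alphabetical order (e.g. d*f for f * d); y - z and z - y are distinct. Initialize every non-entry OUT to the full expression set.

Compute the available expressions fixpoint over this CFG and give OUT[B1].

Answer: {b+b, e*e}

Working:
Fixpoint table:
  B0:   IN={}   OUT={b+b}
  B1:   IN={b+b}   OUT={b+b, e*e}
  B2:   IN={b+b, e*e}   OUT={b+b}
  B3:   IN={b+b}   OUT={}
  B4:   IN={}   OUT={}
  B5:   IN={}   OUT={b+b}

Merge at B1: IN[B1] = OUT[B0] ∩ OUT[B2] = {b+b}
Applying B1's transfer function to that IN value gives OUT[B1] (row B1 above).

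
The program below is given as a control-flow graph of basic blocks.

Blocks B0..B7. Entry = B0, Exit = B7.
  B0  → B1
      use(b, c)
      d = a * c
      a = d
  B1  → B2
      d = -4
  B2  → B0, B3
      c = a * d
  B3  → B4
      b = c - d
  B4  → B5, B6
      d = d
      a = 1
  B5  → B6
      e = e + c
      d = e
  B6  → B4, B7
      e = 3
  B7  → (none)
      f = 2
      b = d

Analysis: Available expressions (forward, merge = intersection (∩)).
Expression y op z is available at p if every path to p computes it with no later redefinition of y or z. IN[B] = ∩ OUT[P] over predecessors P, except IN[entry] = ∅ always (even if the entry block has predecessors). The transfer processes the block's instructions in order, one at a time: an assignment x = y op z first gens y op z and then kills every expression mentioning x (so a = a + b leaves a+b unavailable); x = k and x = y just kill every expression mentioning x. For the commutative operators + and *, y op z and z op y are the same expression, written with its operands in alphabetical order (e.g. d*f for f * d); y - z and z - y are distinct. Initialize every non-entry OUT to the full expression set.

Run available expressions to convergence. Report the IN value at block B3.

Converged values:
  B0: | IN={} | OUT={}
  B1: | IN={} | OUT={}
  B2: | IN={} | OUT={a*d}
  B3: | IN={a*d} | OUT={a*d, c-d}
  B4: | IN={} | OUT={}
  B5: | IN={} | OUT={}
  B6: | IN={} | OUT={}
  B7: | IN={} | OUT={}

Merge at B3: IN[B3] = OUT[B2] = {a*d}

Answer: {a*d}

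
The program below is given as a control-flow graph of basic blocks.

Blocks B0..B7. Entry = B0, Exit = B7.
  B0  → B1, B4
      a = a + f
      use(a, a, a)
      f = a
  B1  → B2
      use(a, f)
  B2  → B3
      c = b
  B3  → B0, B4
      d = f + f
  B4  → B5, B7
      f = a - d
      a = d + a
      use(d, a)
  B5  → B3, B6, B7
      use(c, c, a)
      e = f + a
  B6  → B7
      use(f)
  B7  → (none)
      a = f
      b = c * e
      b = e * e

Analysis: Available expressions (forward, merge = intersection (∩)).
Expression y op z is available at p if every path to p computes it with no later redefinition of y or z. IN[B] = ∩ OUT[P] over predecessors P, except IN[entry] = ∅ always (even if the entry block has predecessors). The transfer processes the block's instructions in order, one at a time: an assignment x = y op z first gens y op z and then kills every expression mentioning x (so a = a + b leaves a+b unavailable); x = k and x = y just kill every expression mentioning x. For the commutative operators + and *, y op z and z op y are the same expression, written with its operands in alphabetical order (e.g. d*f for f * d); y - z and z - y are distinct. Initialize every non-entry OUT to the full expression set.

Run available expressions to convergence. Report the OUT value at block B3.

Fixpoint table:
  B0: | IN={} | OUT={}
  B1: | IN={} | OUT={}
  B2: | IN={} | OUT={}
  B3: | IN={} | OUT={f+f}
  B4: | IN={} | OUT={}
  B5: | IN={} | OUT={a+f}
  B6: | IN={a+f} | OUT={a+f}
  B7: | IN={} | OUT={c*e, e*e}

Merge at B3: IN[B3] = OUT[B2] ∩ OUT[B5] = {}
Applying B3's transfer function to that IN value gives OUT[B3] (row B3 above).

Answer: {f+f}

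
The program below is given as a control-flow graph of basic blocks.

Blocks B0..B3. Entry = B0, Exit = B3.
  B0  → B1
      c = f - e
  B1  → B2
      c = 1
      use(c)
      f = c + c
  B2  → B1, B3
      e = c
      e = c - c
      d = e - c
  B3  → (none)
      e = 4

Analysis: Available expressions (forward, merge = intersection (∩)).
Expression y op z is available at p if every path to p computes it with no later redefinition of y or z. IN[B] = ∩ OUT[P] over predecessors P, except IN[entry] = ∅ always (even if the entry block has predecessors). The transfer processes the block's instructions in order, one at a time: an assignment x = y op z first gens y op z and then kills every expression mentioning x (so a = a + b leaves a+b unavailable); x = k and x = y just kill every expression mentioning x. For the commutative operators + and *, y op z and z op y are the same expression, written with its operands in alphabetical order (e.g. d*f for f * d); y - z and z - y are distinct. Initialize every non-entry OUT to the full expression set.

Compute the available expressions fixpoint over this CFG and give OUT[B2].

Answer: {c+c, c-c, e-c}

Derivation:
Per-block solution:
  B0:   IN={}   OUT={f-e}
  B1:   IN={}   OUT={c+c}
  B2:   IN={c+c}   OUT={c+c, c-c, e-c}
  B3:   IN={c+c, c-c, e-c}   OUT={c+c, c-c}

Merge at B2: IN[B2] = OUT[B1] = {c+c}
Applying B2's transfer function to that IN value gives OUT[B2] (row B2 above).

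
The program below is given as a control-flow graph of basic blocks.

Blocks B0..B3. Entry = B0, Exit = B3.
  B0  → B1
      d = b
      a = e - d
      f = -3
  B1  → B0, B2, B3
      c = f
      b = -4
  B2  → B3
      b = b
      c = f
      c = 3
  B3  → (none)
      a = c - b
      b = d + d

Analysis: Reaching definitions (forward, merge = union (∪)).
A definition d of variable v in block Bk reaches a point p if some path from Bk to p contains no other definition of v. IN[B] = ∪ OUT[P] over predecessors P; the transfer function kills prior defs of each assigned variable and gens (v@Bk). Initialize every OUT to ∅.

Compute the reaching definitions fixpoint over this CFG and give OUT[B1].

Answer: {a@B0, b@B1, c@B1, d@B0, f@B0}

Working:
Fixpoint table:
  B0:  IN={a@B0, b@B1, c@B1, d@B0, f@B0}  OUT={a@B0, b@B1, c@B1, d@B0, f@B0}
  B1:  IN={a@B0, b@B1, c@B1, d@B0, f@B0}  OUT={a@B0, b@B1, c@B1, d@B0, f@B0}
  B2:  IN={a@B0, b@B1, c@B1, d@B0, f@B0}  OUT={a@B0, b@B2, c@B2, d@B0, f@B0}
  B3:  IN={a@B0, b@B1, b@B2, c@B1, c@B2, d@B0, f@B0}  OUT={a@B3, b@B3, c@B1, c@B2, d@B0, f@B0}

Merge at B1: IN[B1] = OUT[B0] = {a@B0, b@B1, c@B1, d@B0, f@B0}
Applying B1's transfer function to that IN value gives OUT[B1] (row B1 above).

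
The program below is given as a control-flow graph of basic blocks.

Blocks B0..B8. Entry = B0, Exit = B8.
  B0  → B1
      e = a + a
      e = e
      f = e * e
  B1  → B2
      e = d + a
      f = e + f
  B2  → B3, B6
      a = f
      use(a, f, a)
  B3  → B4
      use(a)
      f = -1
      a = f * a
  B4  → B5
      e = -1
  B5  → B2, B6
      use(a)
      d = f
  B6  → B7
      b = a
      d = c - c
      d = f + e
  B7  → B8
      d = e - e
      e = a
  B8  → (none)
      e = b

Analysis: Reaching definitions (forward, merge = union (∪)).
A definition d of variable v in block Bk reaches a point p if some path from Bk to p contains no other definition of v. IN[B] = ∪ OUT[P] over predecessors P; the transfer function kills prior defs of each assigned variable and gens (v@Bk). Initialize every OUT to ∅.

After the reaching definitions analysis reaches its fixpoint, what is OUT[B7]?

Fixpoint table:
  B0:  IN={}  OUT={e@B0, f@B0}
  B1:  IN={e@B0, f@B0}  OUT={e@B1, f@B1}
  B2:  IN={a@B3, d@B5, e@B1, e@B4, f@B1, f@B3}  OUT={a@B2, d@B5, e@B1, e@B4, f@B1, f@B3}
  B3:  IN={a@B2, d@B5, e@B1, e@B4, f@B1, f@B3}  OUT={a@B3, d@B5, e@B1, e@B4, f@B3}
  B4:  IN={a@B3, d@B5, e@B1, e@B4, f@B3}  OUT={a@B3, d@B5, e@B4, f@B3}
  B5:  IN={a@B3, d@B5, e@B4, f@B3}  OUT={a@B3, d@B5, e@B4, f@B3}
  B6:  IN={a@B2, a@B3, d@B5, e@B1, e@B4, f@B1, f@B3}  OUT={a@B2, a@B3, b@B6, d@B6, e@B1, e@B4, f@B1, f@B3}
  B7:  IN={a@B2, a@B3, b@B6, d@B6, e@B1, e@B4, f@B1, f@B3}  OUT={a@B2, a@B3, b@B6, d@B7, e@B7, f@B1, f@B3}
  B8:  IN={a@B2, a@B3, b@B6, d@B7, e@B7, f@B1, f@B3}  OUT={a@B2, a@B3, b@B6, d@B7, e@B8, f@B1, f@B3}

Merge at B7: IN[B7] = OUT[B6] = {a@B2, a@B3, b@B6, d@B6, e@B1, e@B4, f@B1, f@B3}
Applying B7's transfer function to that IN value gives OUT[B7] (row B7 above).

Answer: {a@B2, a@B3, b@B6, d@B7, e@B7, f@B1, f@B3}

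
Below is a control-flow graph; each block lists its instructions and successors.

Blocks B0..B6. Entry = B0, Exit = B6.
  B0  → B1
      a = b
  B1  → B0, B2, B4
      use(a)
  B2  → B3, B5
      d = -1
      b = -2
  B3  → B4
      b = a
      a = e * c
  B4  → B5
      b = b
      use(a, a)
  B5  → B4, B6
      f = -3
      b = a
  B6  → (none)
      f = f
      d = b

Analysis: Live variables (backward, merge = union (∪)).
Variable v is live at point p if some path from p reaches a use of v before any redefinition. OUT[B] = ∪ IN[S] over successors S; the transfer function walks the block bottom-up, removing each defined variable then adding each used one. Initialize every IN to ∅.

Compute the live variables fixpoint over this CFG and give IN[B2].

Answer: {a, c, e}

Trace:
Per-block solution:
  B0:  IN={b, c, e}  OUT={a, b, c, e}
  B1:  IN={a, b, c, e}  OUT={a, b, c, e}
  B2:  IN={a, c, e}  OUT={a, c, e}
  B3:  IN={a, c, e}  OUT={a, b}
  B4:  IN={a, b}  OUT={a}
  B5:  IN={a}  OUT={a, b, f}
  B6:  IN={b, f}  OUT={}

Merge at B2: OUT[B2] = IN[B3] ⊔ IN[B5] = {a, c, e}
Applying B2's transfer function to that OUT value gives IN[B2] (row B2 above).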